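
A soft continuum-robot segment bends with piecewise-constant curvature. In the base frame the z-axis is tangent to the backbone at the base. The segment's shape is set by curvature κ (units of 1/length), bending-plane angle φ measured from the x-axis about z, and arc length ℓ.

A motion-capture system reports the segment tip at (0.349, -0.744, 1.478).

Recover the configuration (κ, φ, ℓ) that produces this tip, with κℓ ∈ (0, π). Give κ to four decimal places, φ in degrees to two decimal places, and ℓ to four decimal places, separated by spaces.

0.5747 295.13 1.7659

ρ = √(x²+y²) = √(0.349² + -0.744²) = 0.82179
φ = atan2(y, x) mod 360° = atan2(-0.744, 0.349) = 295.1306°
|p|² = ρ² + z² = 0.82179² + 1.478² = 2.85982
κ = 2ρ / |p|² = 2×0.82179 / 2.85982 = 0.57471
θ = 2·atan2(ρ, z) = 2·atan2(0.82179, 1.478) = 1.01490 rad
ℓ = θ/κ = 1.01490/0.57471 = 1.76592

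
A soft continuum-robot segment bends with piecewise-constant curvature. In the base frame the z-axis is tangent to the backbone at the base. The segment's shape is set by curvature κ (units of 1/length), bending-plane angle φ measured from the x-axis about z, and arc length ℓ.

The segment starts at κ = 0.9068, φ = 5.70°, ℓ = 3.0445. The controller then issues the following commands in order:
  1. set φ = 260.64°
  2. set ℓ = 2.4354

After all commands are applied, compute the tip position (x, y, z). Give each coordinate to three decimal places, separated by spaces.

-0.286 -1.736 0.886

initial: κ=0.9068, φ=5.70°, ℓ=3.0445
cmd 1: set φ=260.64° → (κ,φ,ℓ)=(0.9068,260.64°,3.0445) → tip=(-0.3459,-2.0982,0.4099)
cmd 2: set ℓ=2.4354 → (κ,φ,ℓ)=(0.9068,260.64°,2.4354) → tip=(-0.2861,-1.7358,0.8861)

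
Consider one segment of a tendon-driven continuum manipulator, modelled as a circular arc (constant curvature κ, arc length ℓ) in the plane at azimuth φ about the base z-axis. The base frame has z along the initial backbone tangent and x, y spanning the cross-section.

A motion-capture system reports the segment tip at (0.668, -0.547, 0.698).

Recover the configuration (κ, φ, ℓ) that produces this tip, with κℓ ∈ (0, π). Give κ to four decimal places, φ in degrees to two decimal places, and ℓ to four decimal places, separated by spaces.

1.4009 320.69 1.2720

ρ = √(x²+y²) = √(0.668² + -0.547²) = 0.86338
φ = atan2(y, x) mod 360° = atan2(-0.547, 0.668) = 320.6872°
|p|² = ρ² + z² = 0.86338² + 0.698² = 1.23264
κ = 2ρ / |p|² = 2×0.86338 / 1.23264 = 1.40087
θ = 2·atan2(ρ, z) = 2·atan2(0.86338, 0.698) = 1.78185 rad
ℓ = θ/κ = 1.78185/1.40087 = 1.27196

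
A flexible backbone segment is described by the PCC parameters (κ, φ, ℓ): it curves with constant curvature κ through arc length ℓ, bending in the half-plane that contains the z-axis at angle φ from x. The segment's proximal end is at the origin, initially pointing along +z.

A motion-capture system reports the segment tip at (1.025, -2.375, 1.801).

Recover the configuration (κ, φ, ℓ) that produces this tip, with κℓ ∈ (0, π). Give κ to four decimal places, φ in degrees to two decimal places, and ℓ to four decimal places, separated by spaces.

ρ = √(x²+y²) = √(1.025² + -2.375²) = 2.58675
φ = atan2(y, x) mod 360° = atan2(-2.375, 1.025) = 293.3440°
|p|² = ρ² + z² = 2.58675² + 1.801² = 9.93485
κ = 2ρ / |p|² = 2×2.58675 / 9.93485 = 0.52074
θ = 2·atan2(ρ, z) = 2·atan2(2.58675, 1.801) = 1.92519 rad
ℓ = θ/κ = 1.92519/0.52074 = 3.69702

0.5207 293.34 3.6970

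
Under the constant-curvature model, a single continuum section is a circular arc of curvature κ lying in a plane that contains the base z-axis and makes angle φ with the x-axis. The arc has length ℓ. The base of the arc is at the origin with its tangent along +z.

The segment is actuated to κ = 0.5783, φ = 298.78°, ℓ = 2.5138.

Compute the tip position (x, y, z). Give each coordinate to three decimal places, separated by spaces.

0.735 -1.339 1.717

θ = κ·ℓ = 0.5783 × 2.5138 = 1.45373 rad
ρ = (1 − cos θ)/κ = (1 − 0.11680)/0.5783 = 1.52724
z = sin θ / κ = 0.99316/0.5783 = 1.71737
x = ρ cos φ = 1.52724 × cos(298.78°) = 0.73529
y = ρ sin φ = 1.52724 × sin(298.78°) = -1.33859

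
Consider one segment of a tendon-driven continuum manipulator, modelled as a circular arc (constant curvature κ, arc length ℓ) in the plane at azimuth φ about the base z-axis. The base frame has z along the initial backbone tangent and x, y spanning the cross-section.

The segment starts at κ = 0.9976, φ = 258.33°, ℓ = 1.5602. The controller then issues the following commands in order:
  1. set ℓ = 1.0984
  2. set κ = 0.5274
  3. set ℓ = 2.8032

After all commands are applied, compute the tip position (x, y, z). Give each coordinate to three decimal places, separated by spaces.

-0.348 -1.686 1.888

initial: κ=0.9976, φ=258.33°, ℓ=1.5602
cmd 1: set ℓ=1.0984 → (κ,φ,ℓ)=(0.9976,258.33°,1.0984) → tip=(-0.1100,-0.5327,0.8914)
cmd 2: set κ=0.5274 → (κ,φ,ℓ)=(0.5274,258.33°,1.0984) → tip=(-0.0626,-0.3030,1.0380)
cmd 3: set ℓ=2.8032 → (κ,φ,ℓ)=(0.5274,258.33°,2.8032) → tip=(-0.3481,-1.6856,1.8880)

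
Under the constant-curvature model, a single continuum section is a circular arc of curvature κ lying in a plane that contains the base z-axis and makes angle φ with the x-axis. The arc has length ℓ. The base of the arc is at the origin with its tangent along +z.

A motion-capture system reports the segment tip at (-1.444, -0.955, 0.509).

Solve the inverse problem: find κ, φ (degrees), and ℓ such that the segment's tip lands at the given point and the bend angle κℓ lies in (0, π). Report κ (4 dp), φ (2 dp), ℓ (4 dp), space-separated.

ρ = √(x²+y²) = √(-1.444² + -0.955²) = 1.73123
φ = atan2(y, x) mod 360° = atan2(-0.955, -1.444) = 213.4789°
|p|² = ρ² + z² = 1.73123² + 0.509² = 3.25624
κ = 2ρ / |p|² = 2×1.73123 / 3.25624 = 1.06333
θ = 2·atan2(ρ, z) = 2·atan2(1.73123, 0.509) = 2.56969 rad
ℓ = θ/κ = 2.56969/1.06333 = 2.41664

1.0633 213.48 2.4166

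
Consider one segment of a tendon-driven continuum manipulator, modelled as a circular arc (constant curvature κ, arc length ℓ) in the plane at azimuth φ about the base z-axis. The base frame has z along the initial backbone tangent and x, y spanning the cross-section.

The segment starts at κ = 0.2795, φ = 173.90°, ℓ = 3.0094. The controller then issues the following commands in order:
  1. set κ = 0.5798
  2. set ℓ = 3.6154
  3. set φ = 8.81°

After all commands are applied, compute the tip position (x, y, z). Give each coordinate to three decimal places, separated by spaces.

initial: κ=0.2795, φ=173.90°, ℓ=3.0094
cmd 1: set κ=0.5798 → (κ,φ,ℓ)=(0.5798,173.90°,3.0094) → tip=(-2.0120,0.2150,1.6987)
cmd 2: set ℓ=3.6154 → (κ,φ,ℓ)=(0.5798,173.90°,3.6154) → tip=(-2.5751,0.2752,1.4921)
cmd 3: set φ=8.81° → (κ,φ,ℓ)=(0.5798,8.81°,3.6154) → tip=(2.5593,0.3967,1.4921)

2.559 0.397 1.492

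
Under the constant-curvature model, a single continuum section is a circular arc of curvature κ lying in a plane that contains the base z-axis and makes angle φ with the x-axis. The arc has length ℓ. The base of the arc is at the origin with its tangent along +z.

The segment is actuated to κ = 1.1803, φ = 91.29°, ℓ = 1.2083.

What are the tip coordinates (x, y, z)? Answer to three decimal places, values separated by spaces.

-0.016 0.725 0.838

θ = κ·ℓ = 1.1803 × 1.2083 = 1.42616 rad
ρ = (1 − cos θ)/κ = (1 − 0.14414)/1.1803 = 0.72512
z = sin θ / κ = 0.98956/1.1803 = 0.83840
x = ρ cos φ = 0.72512 × cos(91.29°) = -0.01632
y = ρ sin φ = 0.72512 × sin(91.29°) = 0.72494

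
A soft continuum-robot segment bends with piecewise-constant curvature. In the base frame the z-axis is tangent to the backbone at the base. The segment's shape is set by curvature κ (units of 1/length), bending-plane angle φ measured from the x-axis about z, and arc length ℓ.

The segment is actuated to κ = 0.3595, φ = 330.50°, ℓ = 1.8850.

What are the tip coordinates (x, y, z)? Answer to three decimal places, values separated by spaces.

θ = κ·ℓ = 0.3595 × 1.8850 = 0.67766 rad
ρ = (1 − cos θ)/κ = (1 − 0.77904)/0.3595 = 0.61462
z = sin θ / κ = 0.62697/0.3595 = 1.74401
x = ρ cos φ = 0.61462 × cos(330.50°) = 0.53494
y = ρ sin φ = 0.61462 × sin(330.50°) = -0.30265

0.535 -0.303 1.744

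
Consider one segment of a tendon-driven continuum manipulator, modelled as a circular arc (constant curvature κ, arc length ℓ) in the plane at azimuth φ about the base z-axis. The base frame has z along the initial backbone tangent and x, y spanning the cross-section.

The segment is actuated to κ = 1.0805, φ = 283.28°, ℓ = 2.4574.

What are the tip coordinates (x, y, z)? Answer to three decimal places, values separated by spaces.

θ = κ·ℓ = 1.0805 × 2.4574 = 2.65522 rad
ρ = (1 − cos θ)/κ = (1 − -0.88403)/1.0805 = 1.74367
z = sin θ / κ = 0.46742/1.0805 = 0.43260
x = ρ cos φ = 1.74367 × cos(283.28°) = 0.40054
y = ρ sin φ = 1.74367 × sin(283.28°) = -1.69704

0.401 -1.697 0.433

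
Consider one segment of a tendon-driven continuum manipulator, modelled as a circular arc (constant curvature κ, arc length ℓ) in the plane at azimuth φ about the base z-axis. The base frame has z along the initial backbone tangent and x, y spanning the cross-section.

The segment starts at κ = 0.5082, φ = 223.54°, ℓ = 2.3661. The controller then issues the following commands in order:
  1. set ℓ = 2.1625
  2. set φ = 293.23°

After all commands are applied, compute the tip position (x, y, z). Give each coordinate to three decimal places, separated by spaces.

initial: κ=0.5082, φ=223.54°, ℓ=2.3661
cmd 1: set ℓ=2.1625 → (κ,φ,ℓ)=(0.5082,223.54°,2.1625) → tip=(-0.7781,-0.7394,1.7527)
cmd 2: set φ=293.23° → (κ,φ,ℓ)=(0.5082,293.23°,2.1625) → tip=(0.4234,-0.9864,1.7527)

0.423 -0.986 1.753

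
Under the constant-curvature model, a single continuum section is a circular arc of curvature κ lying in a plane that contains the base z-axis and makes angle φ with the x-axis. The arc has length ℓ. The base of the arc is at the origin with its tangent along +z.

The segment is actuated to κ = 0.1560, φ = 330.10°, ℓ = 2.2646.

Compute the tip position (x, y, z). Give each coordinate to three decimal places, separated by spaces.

0.343 -0.197 2.218

θ = κ·ℓ = 0.1560 × 2.2646 = 0.35328 rad
ρ = (1 − cos θ)/κ = (1 − 0.93824)/0.1560 = 0.39587
z = sin θ / κ = 0.34597/0.1560 = 2.21779
x = ρ cos φ = 0.39587 × cos(330.10°) = 0.34318
y = ρ sin φ = 0.39587 × sin(330.10°) = -0.19734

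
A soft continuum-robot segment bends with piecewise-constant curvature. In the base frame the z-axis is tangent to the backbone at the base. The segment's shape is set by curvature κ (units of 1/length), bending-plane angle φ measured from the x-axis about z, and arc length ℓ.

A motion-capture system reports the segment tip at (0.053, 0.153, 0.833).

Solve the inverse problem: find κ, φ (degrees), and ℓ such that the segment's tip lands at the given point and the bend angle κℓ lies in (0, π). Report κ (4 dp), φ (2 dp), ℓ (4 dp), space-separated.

0.4497 70.89 0.8538

ρ = √(x²+y²) = √(0.053² + 0.153²) = 0.16192
φ = atan2(y, x) mod 360° = atan2(0.153, 0.053) = 70.8936°
|p|² = ρ² + z² = 0.16192² + 0.833² = 0.72011
κ = 2ρ / |p|² = 2×0.16192 / 0.72011 = 0.44971
θ = 2·atan2(ρ, z) = 2·atan2(0.16192, 0.833) = 0.38397 rad
ℓ = θ/κ = 0.38397/0.44971 = 0.85383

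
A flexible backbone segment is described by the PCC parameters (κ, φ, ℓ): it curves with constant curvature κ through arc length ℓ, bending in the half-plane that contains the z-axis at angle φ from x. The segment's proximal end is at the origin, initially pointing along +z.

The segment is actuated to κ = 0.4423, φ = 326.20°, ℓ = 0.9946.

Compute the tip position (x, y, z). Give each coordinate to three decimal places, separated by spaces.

θ = κ·ℓ = 0.4423 × 0.9946 = 0.43991 rad
ρ = (1 − cos θ)/κ = (1 − 0.90479)/0.4423 = 0.21526
z = sin θ / κ = 0.42586/0.4423 = 0.96283
x = ρ cos φ = 0.21526 × cos(326.20°) = 0.17888
y = ρ sin φ = 0.21526 × sin(326.20°) = -0.11975

0.179 -0.120 0.963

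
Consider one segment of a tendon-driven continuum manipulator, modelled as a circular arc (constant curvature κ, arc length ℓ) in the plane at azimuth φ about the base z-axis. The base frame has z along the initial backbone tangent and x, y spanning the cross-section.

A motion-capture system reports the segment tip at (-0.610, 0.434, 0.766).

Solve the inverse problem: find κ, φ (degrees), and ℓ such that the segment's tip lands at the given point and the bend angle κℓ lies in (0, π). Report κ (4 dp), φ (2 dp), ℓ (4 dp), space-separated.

1.3051 144.57 1.1860

ρ = √(x²+y²) = √(-0.610² + 0.434²) = 0.74864
φ = atan2(y, x) mod 360° = atan2(0.434, -0.610) = 144.5691°
|p|² = ρ² + z² = 0.74864² + 0.766² = 1.14721
κ = 2ρ / |p|² = 2×0.74864 / 1.14721 = 1.30514
θ = 2·atan2(ρ, z) = 2·atan2(0.74864, 0.766) = 1.54787 rad
ℓ = θ/κ = 1.54787/1.30514 = 1.18598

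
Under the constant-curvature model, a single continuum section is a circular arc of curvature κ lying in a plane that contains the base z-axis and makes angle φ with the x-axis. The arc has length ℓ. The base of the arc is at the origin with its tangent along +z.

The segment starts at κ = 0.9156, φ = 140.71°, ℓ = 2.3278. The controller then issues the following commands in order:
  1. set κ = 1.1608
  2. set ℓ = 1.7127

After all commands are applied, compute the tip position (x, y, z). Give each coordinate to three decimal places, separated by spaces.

initial: κ=0.9156, φ=140.71°, ℓ=2.3278
cmd 1: set κ=1.1608 → (κ,φ,ℓ)=(1.1608,140.71°,2.3278) → tip=(-1.2701,1.0392,0.3665)
cmd 2: set ℓ=1.7127 → (κ,φ,ℓ)=(1.1608,140.71°,1.7127) → tip=(-0.9370,0.7666,0.7875)

-0.937 0.767 0.788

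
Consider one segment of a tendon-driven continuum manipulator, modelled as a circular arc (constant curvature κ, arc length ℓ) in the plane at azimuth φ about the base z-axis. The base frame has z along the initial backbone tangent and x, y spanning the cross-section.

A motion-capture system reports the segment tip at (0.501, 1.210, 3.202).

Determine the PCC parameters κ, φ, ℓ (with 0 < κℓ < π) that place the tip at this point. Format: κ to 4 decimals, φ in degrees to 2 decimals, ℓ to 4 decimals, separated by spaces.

0.2189 67.51 3.5479

ρ = √(x²+y²) = √(0.501² + 1.210²) = 1.30962
φ = atan2(y, x) mod 360° = atan2(1.210, 0.501) = 67.5080°
|p|² = ρ² + z² = 1.30962² + 3.202² = 11.96791
κ = 2ρ / |p|² = 2×1.30962 / 11.96791 = 0.21886
θ = 2·atan2(ρ, z) = 2·atan2(1.30962, 3.202) = 0.77648 rad
ℓ = θ/κ = 0.77648/0.21886 = 3.54793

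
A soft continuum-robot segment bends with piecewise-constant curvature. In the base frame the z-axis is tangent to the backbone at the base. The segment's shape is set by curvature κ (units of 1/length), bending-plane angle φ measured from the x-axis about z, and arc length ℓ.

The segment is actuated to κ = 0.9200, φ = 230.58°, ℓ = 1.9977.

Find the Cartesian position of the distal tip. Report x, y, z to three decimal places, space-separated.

θ = κ·ℓ = 0.9200 × 1.9977 = 1.83788 rad
ρ = (1 − cos θ)/κ = (1 − -0.26392)/0.9200 = 1.37383
z = sin θ / κ = 0.96454/0.9200 = 1.04842
x = ρ cos φ = 1.37383 × cos(230.58°) = -0.87238
y = ρ sin φ = 1.37383 × sin(230.58°) = -1.06130

-0.872 -1.061 1.048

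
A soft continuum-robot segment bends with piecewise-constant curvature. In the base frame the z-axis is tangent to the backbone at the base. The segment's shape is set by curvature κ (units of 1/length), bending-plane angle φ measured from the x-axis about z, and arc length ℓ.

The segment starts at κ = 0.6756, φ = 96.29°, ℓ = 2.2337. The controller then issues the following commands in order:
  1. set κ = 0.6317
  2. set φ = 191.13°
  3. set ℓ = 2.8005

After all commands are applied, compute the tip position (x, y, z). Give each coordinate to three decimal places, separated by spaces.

initial: κ=0.6756, φ=96.29°, ℓ=2.2337
cmd 1: set κ=0.6317 → (κ,φ,ℓ)=(0.6317,96.29°,2.2337) → tip=(-0.1458,1.3232,1.5629)
cmd 2: set φ=191.13° → (κ,φ,ℓ)=(0.6317,191.13°,2.2337) → tip=(-1.3061,-0.2570,1.5629)
cmd 3: set ℓ=2.8005 → (κ,φ,ℓ)=(0.6317,191.13°,2.8005) → tip=(-1.8592,-0.3658,1.5520)

-1.859 -0.366 1.552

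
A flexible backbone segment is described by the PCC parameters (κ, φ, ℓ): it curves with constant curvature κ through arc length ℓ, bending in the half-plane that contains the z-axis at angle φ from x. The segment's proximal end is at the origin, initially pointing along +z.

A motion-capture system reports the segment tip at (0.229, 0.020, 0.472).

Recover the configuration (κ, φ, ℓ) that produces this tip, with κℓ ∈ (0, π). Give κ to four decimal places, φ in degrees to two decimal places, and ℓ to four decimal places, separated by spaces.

1.6680 4.99 0.5434

ρ = √(x²+y²) = √(0.229² + 0.020²) = 0.22987
φ = atan2(y, x) mod 360° = atan2(0.020, 0.229) = 4.9913°
|p|² = ρ² + z² = 0.22987² + 0.472² = 0.27563
κ = 2ρ / |p|² = 2×0.22987 / 0.27563 = 1.66800
θ = 2·atan2(ρ, z) = 2·atan2(0.22987, 0.472) = 0.90641 rad
ℓ = θ/κ = 0.90641/1.66800 = 0.54341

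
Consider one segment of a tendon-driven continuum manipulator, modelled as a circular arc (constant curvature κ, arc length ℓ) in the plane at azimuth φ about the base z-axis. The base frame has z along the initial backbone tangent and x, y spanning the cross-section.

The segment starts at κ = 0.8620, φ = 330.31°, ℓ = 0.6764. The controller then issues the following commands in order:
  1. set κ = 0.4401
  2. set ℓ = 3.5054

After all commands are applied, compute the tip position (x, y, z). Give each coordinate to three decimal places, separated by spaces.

initial: κ=0.8620, φ=330.31°, ℓ=0.6764
cmd 1: set κ=0.4401 → (κ,φ,ℓ)=(0.4401,330.31°,0.6764) → tip=(0.0868,-0.0495,0.6665)
cmd 2: set ℓ=3.5054 → (κ,φ,ℓ)=(0.4401,330.31°,3.5054) → tip=(1.9185,-1.0939,2.2713)

1.919 -1.094 2.271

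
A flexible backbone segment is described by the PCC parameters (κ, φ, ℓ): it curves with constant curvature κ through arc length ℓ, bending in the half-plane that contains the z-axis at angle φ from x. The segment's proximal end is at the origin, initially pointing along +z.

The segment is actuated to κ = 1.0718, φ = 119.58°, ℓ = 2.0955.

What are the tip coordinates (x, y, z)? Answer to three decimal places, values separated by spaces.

-0.748 1.319 0.728

θ = κ·ℓ = 1.0718 × 2.0955 = 2.24596 rad
ρ = (1 − cos θ)/κ = (1 − -0.62502)/1.0718 = 1.51616
z = sin θ / κ = 0.78061/1.0718 = 0.72831
x = ρ cos φ = 1.51616 × cos(119.58°) = -0.74844
y = ρ sin φ = 1.51616 × sin(119.58°) = 1.31856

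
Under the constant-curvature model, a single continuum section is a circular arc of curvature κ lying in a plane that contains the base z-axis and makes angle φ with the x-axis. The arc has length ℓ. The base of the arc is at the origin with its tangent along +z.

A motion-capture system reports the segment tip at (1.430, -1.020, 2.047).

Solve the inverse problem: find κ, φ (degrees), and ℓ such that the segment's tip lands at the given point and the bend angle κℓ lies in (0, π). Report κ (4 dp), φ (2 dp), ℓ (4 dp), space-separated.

0.4829 324.50 2.9374

ρ = √(x²+y²) = √(1.430² + -1.020²) = 1.75650
φ = atan2(y, x) mod 360° = atan2(-1.020, 1.430) = 324.5002°
|p|² = ρ² + z² = 1.75650² + 2.047² = 7.27551
κ = 2ρ / |p|² = 2×1.75650 / 7.27551 = 0.48285
θ = 2·atan2(ρ, z) = 2·atan2(1.75650, 2.047) = 1.41834 rad
ℓ = θ/κ = 1.41834/0.48285 = 2.93741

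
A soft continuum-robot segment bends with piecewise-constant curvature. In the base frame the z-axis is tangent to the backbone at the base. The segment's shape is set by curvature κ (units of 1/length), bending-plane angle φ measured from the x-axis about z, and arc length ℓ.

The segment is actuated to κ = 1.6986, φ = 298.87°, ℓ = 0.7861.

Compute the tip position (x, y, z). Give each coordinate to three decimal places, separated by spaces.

0.218 -0.395 0.572

θ = κ·ℓ = 1.6986 × 0.7861 = 1.33527 rad
ρ = (1 − cos θ)/κ = (1 − 0.23336)/1.6986 = 0.45134
z = sin θ / κ = 0.97239/1.6986 = 0.57247
x = ρ cos φ = 0.45134 × cos(298.87°) = 0.21792
y = ρ sin φ = 0.45134 × sin(298.87°) = -0.39525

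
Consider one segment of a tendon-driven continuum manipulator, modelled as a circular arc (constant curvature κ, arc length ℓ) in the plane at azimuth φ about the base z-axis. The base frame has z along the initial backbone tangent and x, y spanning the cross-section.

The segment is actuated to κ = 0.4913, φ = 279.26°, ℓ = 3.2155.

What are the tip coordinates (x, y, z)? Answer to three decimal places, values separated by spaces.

0.330 -2.027 2.035

θ = κ·ℓ = 0.4913 × 3.2155 = 1.57978 rad
ρ = (1 − cos θ)/κ = (1 − -0.00898)/0.4913 = 2.05369
z = sin θ / κ = 0.99996/0.4913 = 2.03533
x = ρ cos φ = 2.05369 × cos(279.26°) = 0.33047
y = ρ sin φ = 2.05369 × sin(279.26°) = -2.02693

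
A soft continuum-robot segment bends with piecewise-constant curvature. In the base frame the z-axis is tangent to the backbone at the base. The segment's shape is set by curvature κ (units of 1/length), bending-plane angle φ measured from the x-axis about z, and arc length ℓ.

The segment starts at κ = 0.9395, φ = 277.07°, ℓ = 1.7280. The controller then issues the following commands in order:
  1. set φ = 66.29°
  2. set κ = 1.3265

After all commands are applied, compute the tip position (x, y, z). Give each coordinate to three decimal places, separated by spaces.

initial: κ=0.9395, φ=277.07°, ℓ=1.7280
cmd 1: set φ=66.29° → (κ,φ,ℓ)=(0.9395,66.29°,1.7280) → tip=(0.4505,1.0258,1.0629)
cmd 2: set κ=1.3265 → (κ,φ,ℓ)=(1.3265,66.29°,1.7280) → tip=(0.5033,1.1461,0.5661)

0.503 1.146 0.566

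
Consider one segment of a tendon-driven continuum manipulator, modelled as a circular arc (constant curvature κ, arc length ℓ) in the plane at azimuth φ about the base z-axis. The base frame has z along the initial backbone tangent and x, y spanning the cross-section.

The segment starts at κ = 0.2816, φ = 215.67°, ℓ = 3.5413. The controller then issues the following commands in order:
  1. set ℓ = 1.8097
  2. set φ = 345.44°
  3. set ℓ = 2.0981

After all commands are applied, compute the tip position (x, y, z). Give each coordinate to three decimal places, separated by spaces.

initial: κ=0.2816, φ=215.67°, ℓ=3.5413
cmd 1: set ℓ=1.8097 → (κ,φ,ℓ)=(0.2816,215.67°,1.8097) → tip=(-0.3666,-0.2631,1.7324)
cmd 2: set φ=345.44° → (κ,φ,ℓ)=(0.2816,345.44°,1.8097) → tip=(0.4367,-0.1134,1.7324)
cmd 3: set ℓ=2.0981 → (κ,φ,ℓ)=(0.2816,345.44°,2.0981) → tip=(0.5827,-0.1513,1.9781)

0.583 -0.151 1.978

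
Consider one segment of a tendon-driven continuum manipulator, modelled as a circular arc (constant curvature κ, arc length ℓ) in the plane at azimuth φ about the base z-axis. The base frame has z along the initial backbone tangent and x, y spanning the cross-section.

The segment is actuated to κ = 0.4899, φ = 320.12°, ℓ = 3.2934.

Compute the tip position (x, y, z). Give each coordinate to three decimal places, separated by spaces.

1.633 -1.365 2.039

θ = κ·ℓ = 0.4899 × 3.2934 = 1.61344 rad
ρ = (1 − cos θ)/κ = (1 − -0.04263)/0.4899 = 2.12825
z = sin θ / κ = 0.99909/0.4899 = 2.03938
x = ρ cos φ = 2.12825 × cos(320.12°) = 1.63319
y = ρ sin φ = 2.12825 × sin(320.12°) = -1.36459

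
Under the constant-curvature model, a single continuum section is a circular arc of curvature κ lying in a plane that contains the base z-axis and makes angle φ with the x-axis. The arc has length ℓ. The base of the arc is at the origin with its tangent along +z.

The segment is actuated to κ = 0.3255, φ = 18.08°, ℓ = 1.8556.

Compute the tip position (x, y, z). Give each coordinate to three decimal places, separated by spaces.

θ = κ·ℓ = 0.3255 × 1.8556 = 0.60400 rad
ρ = (1 − cos θ)/κ = (1 − 0.82307)/0.3255 = 0.54356
z = sin θ / κ = 0.56794/0.3255 = 1.74482
x = ρ cos φ = 0.54356 × cos(18.08°) = 0.51672
y = ρ sin φ = 0.54356 × sin(18.08°) = 0.16869

0.517 0.169 1.745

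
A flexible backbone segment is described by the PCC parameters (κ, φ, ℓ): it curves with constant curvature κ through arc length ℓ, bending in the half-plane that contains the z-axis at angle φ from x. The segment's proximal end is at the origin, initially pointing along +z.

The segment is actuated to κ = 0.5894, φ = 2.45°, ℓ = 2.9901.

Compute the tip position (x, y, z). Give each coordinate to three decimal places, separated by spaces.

θ = κ·ℓ = 0.5894 × 2.9901 = 1.76236 rad
ρ = (1 − cos θ)/κ = (1 − -0.19040)/0.5894 = 2.01968
z = sin θ / κ = 0.98171/0.5894 = 1.66560
x = ρ cos φ = 2.01968 × cos(2.45°) = 2.01783
y = ρ sin φ = 2.01968 × sin(2.45°) = 0.08634

2.018 0.086 1.666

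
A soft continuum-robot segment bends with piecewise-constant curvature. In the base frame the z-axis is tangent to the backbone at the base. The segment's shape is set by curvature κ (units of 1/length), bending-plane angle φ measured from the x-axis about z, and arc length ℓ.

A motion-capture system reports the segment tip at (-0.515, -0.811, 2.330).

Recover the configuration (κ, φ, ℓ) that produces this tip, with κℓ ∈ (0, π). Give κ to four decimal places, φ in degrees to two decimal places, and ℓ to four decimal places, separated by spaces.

0.3025 237.58 2.5857

ρ = √(x²+y²) = √(-0.515² + -0.811²) = 0.96070
φ = atan2(y, x) mod 360° = atan2(-0.811, -0.515) = 237.5837°
|p|² = ρ² + z² = 0.96070² + 2.330² = 6.35185
κ = 2ρ / |p|² = 2×0.96070 / 6.35185 = 0.30249
θ = 2·atan2(ρ, z) = 2·atan2(0.96070, 2.330) = 0.78216 rad
ℓ = θ/κ = 0.78216/0.30249 = 2.58570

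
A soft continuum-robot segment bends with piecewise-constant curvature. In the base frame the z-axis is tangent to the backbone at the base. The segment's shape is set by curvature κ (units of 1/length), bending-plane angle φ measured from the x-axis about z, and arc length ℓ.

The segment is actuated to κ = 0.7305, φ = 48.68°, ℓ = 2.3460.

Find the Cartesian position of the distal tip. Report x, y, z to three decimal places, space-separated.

1.033 1.175 1.355

θ = κ·ℓ = 0.7305 × 2.3460 = 1.71375 rad
ρ = (1 − cos θ)/κ = (1 − -0.14247)/0.7305 = 1.56396
z = sin θ / κ = 0.98980/0.7305 = 1.35496
x = ρ cos φ = 1.56396 × cos(48.68°) = 1.03262
y = ρ sin φ = 1.56396 × sin(48.68°) = 1.17458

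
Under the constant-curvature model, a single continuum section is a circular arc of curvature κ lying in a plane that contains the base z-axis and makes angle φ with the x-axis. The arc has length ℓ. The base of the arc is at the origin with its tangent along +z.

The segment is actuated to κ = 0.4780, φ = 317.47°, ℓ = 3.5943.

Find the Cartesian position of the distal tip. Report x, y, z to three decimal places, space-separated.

1.768 -1.622 2.069

θ = κ·ℓ = 0.4780 × 3.5943 = 1.71808 rad
ρ = (1 − cos θ)/κ = (1 − -0.14675)/0.4780 = 2.39905
z = sin θ / κ = 0.98917/0.4780 = 2.06940
x = ρ cos φ = 2.39905 × cos(317.47°) = 1.76792
y = ρ sin φ = 2.39905 × sin(317.47°) = -1.62170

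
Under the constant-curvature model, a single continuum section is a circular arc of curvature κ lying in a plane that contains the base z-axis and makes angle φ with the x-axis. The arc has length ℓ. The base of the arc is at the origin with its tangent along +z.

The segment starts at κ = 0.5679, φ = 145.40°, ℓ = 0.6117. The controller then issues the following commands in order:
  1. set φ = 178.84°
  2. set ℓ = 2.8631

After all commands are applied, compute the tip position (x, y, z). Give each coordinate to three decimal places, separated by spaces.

-1.858 0.038 1.758

initial: κ=0.5679, φ=145.40°, ℓ=0.6117
cmd 1: set φ=178.84° → (κ,φ,ℓ)=(0.5679,178.84°,0.6117) → tip=(-0.1052,0.0021,0.5995)
cmd 2: set ℓ=2.8631 → (κ,φ,ℓ)=(0.5679,178.84°,2.8631) → tip=(-1.8576,0.0376,1.7582)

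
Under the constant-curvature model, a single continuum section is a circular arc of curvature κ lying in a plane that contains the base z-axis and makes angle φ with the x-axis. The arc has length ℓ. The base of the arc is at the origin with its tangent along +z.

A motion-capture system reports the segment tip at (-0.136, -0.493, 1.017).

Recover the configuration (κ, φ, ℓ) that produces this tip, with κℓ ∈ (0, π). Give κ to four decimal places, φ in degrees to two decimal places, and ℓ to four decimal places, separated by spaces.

ρ = √(x²+y²) = √(-0.136² + -0.493²) = 0.51141
φ = atan2(y, x) mod 360° = atan2(-0.493, -0.136) = 254.5778°
|p|² = ρ² + z² = 0.51141² + 1.017² = 1.29583
κ = 2ρ / |p|² = 2×0.51141 / 1.29583 = 0.78932
θ = 2·atan2(ρ, z) = 2·atan2(0.51141, 1.017) = 0.93188 rad
ℓ = θ/κ = 0.93188/0.78932 = 1.18060

0.7893 254.58 1.1806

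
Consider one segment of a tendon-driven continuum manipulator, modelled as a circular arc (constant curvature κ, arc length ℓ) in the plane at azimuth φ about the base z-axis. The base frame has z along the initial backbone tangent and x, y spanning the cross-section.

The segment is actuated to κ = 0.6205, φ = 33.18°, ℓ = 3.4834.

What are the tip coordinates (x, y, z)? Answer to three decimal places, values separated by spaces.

θ = κ·ℓ = 0.6205 × 3.4834 = 2.16145 rad
ρ = (1 − cos θ)/κ = (1 − -0.55690)/0.6205 = 2.50911
z = sin θ / κ = 0.83058/0.6205 = 1.33856
x = ρ cos φ = 2.50911 × cos(33.18°) = 2.10001
y = ρ sin φ = 2.50911 × sin(33.18°) = 1.37316

2.100 1.373 1.339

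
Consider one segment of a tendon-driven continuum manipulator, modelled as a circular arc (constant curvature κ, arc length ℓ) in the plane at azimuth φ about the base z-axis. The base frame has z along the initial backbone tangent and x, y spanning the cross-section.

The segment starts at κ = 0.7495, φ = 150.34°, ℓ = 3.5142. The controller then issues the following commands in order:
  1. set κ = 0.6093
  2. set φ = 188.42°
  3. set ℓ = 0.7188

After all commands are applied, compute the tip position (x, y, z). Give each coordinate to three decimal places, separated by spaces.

initial: κ=0.7495, φ=150.34°, ℓ=3.5142
cmd 1: set κ=0.6093 → (κ,φ,ℓ)=(0.6093,150.34°,3.5142) → tip=(-2.1963,1.2507,1.3814)
cmd 2: set φ=188.42° → (κ,φ,ℓ)=(0.6093,188.42°,3.5142) → tip=(-2.5002,-0.3701,1.3814)
cmd 3: set ℓ=0.7188 → (κ,φ,ℓ)=(0.6093,188.42°,0.7188) → tip=(-0.1532,-0.0227,0.6960)

-0.153 -0.023 0.696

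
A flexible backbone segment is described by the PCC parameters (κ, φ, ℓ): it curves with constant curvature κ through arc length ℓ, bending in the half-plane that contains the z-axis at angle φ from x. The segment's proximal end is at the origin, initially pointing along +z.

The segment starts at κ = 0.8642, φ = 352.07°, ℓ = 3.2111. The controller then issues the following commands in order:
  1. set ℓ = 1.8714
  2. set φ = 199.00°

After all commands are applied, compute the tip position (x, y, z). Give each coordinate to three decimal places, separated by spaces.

initial: κ=0.8642, φ=352.07°, ℓ=3.2111
cmd 1: set ℓ=1.8714 → (κ,φ,ℓ)=(0.8642,352.07°,1.8714) → tip=(1.1993,-0.1671,1.1559)
cmd 2: set φ=199.00° → (κ,φ,ℓ)=(0.8642,199.00°,1.8714) → tip=(-1.1449,-0.3942,1.1559)

-1.145 -0.394 1.156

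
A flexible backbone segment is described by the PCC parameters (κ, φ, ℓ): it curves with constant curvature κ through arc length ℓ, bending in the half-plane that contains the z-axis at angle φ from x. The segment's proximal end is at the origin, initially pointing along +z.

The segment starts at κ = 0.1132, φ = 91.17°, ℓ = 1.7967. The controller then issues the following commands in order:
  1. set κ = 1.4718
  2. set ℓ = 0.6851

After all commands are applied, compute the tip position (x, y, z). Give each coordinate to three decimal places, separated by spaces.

-0.006 0.317 0.575

initial: κ=0.1132, φ=91.17°, ℓ=1.7967
cmd 1: set κ=1.4718 → (κ,φ,ℓ)=(1.4718,91.17°,1.7967) → tip=(-0.0261,1.2763,0.3241)
cmd 2: set ℓ=0.6851 → (κ,φ,ℓ)=(1.4718,91.17°,0.6851) → tip=(-0.0065,0.3170,0.5748)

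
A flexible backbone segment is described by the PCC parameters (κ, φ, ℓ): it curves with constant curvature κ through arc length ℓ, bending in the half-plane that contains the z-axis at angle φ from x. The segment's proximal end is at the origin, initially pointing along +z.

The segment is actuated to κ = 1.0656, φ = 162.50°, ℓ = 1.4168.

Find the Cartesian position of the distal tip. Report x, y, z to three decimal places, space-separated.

θ = κ·ℓ = 1.0656 × 1.4168 = 1.50974 rad
ρ = (1 − cos θ)/κ = (1 − 0.06102)/1.0656 = 0.88118
z = sin θ / κ = 0.99814/1.0656 = 0.93669
x = ρ cos φ = 0.88118 × cos(162.50°) = -0.84039
y = ρ sin φ = 0.88118 × sin(162.50°) = 0.26498

-0.840 0.265 0.937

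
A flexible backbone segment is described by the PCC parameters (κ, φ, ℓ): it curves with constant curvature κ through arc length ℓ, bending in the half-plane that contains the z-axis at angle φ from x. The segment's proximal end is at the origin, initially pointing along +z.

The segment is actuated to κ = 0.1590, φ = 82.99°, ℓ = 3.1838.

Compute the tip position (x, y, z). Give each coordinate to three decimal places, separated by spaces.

0.096 0.783 3.050

θ = κ·ℓ = 0.1590 × 3.1838 = 0.50622 rad
ρ = (1 − cos θ)/κ = (1 − 0.87458)/0.1590 = 0.78880
z = sin θ / κ = 0.48488/0.1590 = 3.04955
x = ρ cos φ = 0.78880 × cos(82.99°) = 0.09627
y = ρ sin φ = 0.78880 × sin(82.99°) = 0.78290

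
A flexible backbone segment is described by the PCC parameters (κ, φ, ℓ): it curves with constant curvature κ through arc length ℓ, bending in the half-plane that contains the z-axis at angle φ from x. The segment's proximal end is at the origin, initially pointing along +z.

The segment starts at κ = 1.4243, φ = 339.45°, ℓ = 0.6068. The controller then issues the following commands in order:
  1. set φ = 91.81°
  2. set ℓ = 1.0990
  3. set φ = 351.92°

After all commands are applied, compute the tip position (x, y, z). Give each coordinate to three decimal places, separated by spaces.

initial: κ=1.4243, φ=339.45°, ℓ=0.6068
cmd 1: set φ=91.81° → (κ,φ,ℓ)=(1.4243,91.81°,0.6068) → tip=(-0.0078,0.2462,0.5340)
cmd 2: set ℓ=1.0990 → (κ,φ,ℓ)=(1.4243,91.81°,1.0990) → tip=(-0.0221,0.6979,0.7021)
cmd 3: set φ=351.92° → (κ,φ,ℓ)=(1.4243,351.92°,1.0990) → tip=(0.6913,-0.0981,0.7021)

0.691 -0.098 0.702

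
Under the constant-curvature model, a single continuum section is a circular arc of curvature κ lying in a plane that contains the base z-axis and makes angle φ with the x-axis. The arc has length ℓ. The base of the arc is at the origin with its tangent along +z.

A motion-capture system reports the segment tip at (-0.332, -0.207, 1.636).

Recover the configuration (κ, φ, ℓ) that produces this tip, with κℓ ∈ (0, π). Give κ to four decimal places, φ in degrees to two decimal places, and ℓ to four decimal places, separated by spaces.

ρ = √(x²+y²) = √(-0.332² + -0.207²) = 0.39125
φ = atan2(y, x) mod 360° = atan2(-0.207, -0.332) = 211.9433°
|p|² = ρ² + z² = 0.39125² + 1.636² = 2.82957
κ = 2ρ / |p|² = 2×0.39125 / 2.82957 = 0.27654
θ = 2·atan2(ρ, z) = 2·atan2(0.39125, 1.636) = 0.46948 rad
ℓ = θ/κ = 0.46948/0.27654 = 1.69768

0.2765 211.94 1.6977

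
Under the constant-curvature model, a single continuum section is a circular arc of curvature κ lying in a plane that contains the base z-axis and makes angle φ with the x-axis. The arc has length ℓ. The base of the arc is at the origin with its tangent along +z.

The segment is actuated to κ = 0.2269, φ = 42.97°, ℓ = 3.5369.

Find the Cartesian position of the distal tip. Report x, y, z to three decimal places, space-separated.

θ = κ·ℓ = 0.2269 × 3.5369 = 0.80252 rad
ρ = (1 − cos θ)/κ = (1 − 0.69489)/0.2269 = 1.34467
z = sin θ / κ = 0.71911/0.2269 = 3.16929
x = ρ cos φ = 1.34467 × cos(42.97°) = 0.98391
y = ρ sin φ = 1.34467 × sin(42.97°) = 0.91655

0.984 0.917 3.169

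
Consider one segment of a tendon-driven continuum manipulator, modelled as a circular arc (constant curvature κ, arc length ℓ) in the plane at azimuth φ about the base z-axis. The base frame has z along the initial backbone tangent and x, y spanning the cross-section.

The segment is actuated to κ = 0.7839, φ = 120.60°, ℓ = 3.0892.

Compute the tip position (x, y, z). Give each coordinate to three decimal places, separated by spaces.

θ = κ·ℓ = 0.7839 × 3.0892 = 2.42162 rad
ρ = (1 − cos θ)/κ = (1 − -0.75183)/0.7839 = 2.23476
z = sin θ / κ = 0.65936/0.7839 = 0.84113
x = ρ cos φ = 2.23476 × cos(120.60°) = -1.13758
y = ρ sin φ = 2.23476 × sin(120.60°) = 1.92355

-1.138 1.924 0.841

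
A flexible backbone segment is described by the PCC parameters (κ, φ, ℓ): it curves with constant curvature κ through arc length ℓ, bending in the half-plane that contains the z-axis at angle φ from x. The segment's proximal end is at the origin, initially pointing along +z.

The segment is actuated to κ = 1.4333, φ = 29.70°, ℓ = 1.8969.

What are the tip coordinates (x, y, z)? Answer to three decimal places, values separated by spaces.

1.159 0.661 0.286

θ = κ·ℓ = 1.4333 × 1.8969 = 2.71883 rad
ρ = (1 − cos θ)/κ = (1 − -0.91196)/1.4333 = 1.33395
z = sin θ / κ = 0.41028/1.4333 = 0.28625
x = ρ cos φ = 1.33395 × cos(29.70°) = 1.15872
y = ρ sin φ = 1.33395 × sin(29.70°) = 0.66092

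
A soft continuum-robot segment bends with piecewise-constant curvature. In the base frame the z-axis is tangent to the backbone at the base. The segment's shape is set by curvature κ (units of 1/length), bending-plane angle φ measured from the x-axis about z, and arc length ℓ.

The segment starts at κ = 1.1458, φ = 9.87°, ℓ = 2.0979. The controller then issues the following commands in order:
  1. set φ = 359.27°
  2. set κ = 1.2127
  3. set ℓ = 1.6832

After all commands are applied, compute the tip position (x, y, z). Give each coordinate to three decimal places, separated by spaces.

1.198 -0.015 0.735

initial: κ=1.1458, φ=9.87°, ℓ=2.0979
cmd 1: set φ=359.27° → (κ,φ,ℓ)=(1.1458,359.27°,2.0979) → tip=(1.5184,-0.0193,0.5871)
cmd 2: set κ=1.2127 → (κ,φ,ℓ)=(1.2127,359.27°,2.0979) → tip=(1.5062,-0.0192,0.4639)
cmd 3: set ℓ=1.6832 → (κ,φ,ℓ)=(1.2127,359.27°,1.6832) → tip=(1.1983,-0.0153,0.7350)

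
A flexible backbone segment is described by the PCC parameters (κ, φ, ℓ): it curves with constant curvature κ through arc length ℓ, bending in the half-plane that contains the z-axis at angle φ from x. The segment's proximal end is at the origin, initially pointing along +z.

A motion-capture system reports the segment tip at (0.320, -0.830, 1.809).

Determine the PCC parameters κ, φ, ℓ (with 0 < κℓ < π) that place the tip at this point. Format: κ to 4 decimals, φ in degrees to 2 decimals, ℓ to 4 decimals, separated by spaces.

0.4378 291.08 2.0878

ρ = √(x²+y²) = √(0.320² + -0.830²) = 0.88955
φ = atan2(y, x) mod 360° = atan2(-0.830, 0.320) = 291.0838°
|p|² = ρ² + z² = 0.88955² + 1.809² = 4.06378
κ = 2ρ / |p|² = 2×0.88955 / 4.06378 = 0.43779
θ = 2·atan2(ρ, z) = 2·atan2(0.88955, 1.809) = 0.91403 rad
ℓ = θ/κ = 0.91403/0.43779 = 2.08780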